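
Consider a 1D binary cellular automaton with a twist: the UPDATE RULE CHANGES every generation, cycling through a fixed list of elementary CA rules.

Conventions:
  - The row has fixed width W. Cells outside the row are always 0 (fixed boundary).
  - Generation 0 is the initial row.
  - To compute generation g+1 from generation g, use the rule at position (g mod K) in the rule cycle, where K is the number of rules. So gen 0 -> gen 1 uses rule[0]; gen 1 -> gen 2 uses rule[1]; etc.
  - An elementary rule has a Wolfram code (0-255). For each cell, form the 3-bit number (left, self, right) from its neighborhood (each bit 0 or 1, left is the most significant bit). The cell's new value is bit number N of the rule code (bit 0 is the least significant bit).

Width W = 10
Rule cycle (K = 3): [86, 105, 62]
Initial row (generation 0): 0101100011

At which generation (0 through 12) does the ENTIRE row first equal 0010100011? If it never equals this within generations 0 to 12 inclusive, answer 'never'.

Answer: never

Derivation:
Gen 0: 0101100011
Gen 1 (rule 86): 1100110101
Gen 2 (rule 105): 1100111010
Gen 3 (rule 62): 1011100111
Gen 4 (rule 86): 1000111001
Gen 5 (rule 105): 0010101000
Gen 6 (rule 62): 0111111100
Gen 7 (rule 86): 1000000110
Gen 8 (rule 105): 0011110110
Gen 9 (rule 62): 0110001101
Gen 10 (rule 86): 1011010101
Gen 11 (rule 105): 0111101010
Gen 12 (rule 62): 1100011111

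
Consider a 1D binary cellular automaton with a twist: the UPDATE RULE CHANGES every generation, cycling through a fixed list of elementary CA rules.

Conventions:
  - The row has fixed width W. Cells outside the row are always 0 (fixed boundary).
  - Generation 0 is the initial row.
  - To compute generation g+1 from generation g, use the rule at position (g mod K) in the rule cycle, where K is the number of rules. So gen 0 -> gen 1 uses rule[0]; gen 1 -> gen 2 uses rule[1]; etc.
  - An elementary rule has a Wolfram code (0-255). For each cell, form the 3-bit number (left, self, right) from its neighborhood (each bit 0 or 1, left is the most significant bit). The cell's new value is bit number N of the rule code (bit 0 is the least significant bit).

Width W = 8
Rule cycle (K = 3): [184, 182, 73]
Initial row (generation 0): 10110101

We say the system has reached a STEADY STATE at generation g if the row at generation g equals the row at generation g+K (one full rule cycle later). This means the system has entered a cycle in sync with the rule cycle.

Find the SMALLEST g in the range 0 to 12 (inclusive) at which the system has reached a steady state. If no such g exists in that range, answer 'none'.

Answer: none

Derivation:
Gen 0: 10110101
Gen 1 (rule 184): 01101010
Gen 2 (rule 182): 10011111
Gen 3 (rule 73): 00010001
Gen 4 (rule 184): 00001000
Gen 5 (rule 182): 00011100
Gen 6 (rule 73): 11010101
Gen 7 (rule 184): 10101010
Gen 8 (rule 182): 11111111
Gen 9 (rule 73): 10000001
Gen 10 (rule 184): 01000000
Gen 11 (rule 182): 11100000
Gen 12 (rule 73): 10101111
Gen 13 (rule 184): 01011110
Gen 14 (rule 182): 11101101
Gen 15 (rule 73): 10101100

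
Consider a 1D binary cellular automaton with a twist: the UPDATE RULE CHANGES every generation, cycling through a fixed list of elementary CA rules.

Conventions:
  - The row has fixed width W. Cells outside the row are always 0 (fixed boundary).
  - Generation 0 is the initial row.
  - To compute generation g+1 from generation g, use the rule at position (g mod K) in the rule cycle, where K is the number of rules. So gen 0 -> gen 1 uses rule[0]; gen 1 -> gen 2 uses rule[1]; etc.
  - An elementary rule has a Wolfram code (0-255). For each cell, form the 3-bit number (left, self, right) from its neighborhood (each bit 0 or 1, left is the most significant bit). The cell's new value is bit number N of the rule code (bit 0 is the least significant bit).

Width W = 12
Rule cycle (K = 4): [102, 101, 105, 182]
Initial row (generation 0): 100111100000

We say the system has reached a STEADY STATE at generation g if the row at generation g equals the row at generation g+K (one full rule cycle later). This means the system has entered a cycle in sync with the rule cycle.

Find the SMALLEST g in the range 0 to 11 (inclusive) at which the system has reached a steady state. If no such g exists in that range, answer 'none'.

Gen 0: 100111100000
Gen 1 (rule 102): 101000100000
Gen 2 (rule 101): 111010101111
Gen 3 (rule 105): 101101011001
Gen 4 (rule 182): 110011100111
Gen 5 (rule 102): 010100101001
Gen 6 (rule 101): 011100111001
Gen 7 (rule 105): 010100101000
Gen 8 (rule 182): 111111111100
Gen 9 (rule 102): 000000000100
Gen 10 (rule 101): 111111110101
Gen 11 (rule 105): 100000011010
Gen 12 (rule 182): 110000100111
Gen 13 (rule 102): 010001101001
Gen 14 (rule 101): 010100111001
Gen 15 (rule 105): 001000101000

Answer: none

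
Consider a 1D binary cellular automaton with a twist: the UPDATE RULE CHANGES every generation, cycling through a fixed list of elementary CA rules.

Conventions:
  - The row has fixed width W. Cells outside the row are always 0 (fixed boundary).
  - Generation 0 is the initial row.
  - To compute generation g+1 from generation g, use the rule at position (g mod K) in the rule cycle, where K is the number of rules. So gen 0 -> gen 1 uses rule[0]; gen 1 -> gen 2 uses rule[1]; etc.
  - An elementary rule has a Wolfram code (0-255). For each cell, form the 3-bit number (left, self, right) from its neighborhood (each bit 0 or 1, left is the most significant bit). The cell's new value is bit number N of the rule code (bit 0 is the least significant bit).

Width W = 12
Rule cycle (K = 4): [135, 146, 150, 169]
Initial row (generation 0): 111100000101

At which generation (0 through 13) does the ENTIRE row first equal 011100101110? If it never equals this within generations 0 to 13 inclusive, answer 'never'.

Answer: never

Derivation:
Gen 0: 111100000101
Gen 1 (rule 135): 011001111101
Gen 2 (rule 146): 100110111000
Gen 3 (rule 150): 111000010100
Gen 4 (rule 169): 110011001001
Gen 5 (rule 135): 000100011011
Gen 6 (rule 146): 001010100000
Gen 7 (rule 150): 011010110000
Gen 8 (rule 169): 010101100111
Gen 9 (rule 135): 110100001010
Gen 10 (rule 146): 000010010001
Gen 11 (rule 150): 000111111011
Gen 12 (rule 169): 110111110110
Gen 13 (rule 135): 000011100000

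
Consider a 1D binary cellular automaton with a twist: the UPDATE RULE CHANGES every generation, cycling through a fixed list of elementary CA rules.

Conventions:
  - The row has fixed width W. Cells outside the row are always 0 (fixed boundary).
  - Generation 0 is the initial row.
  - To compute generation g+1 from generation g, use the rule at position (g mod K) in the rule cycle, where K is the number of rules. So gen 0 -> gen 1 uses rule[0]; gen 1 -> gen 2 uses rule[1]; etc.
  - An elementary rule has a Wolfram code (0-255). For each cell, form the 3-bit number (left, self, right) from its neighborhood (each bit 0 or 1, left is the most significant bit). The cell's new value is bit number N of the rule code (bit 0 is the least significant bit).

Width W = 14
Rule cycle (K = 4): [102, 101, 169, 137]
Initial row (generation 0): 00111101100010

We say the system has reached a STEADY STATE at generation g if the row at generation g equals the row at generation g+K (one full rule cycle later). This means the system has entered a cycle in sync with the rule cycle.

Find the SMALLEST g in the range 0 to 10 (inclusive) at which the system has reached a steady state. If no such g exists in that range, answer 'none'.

Gen 0: 00111101100010
Gen 1 (rule 102): 01000110100110
Gen 2 (rule 101): 01010011100010
Gen 3 (rule 169): 00100011001000
Gen 4 (rule 137): 10001010000011
Gen 5 (rule 102): 10011110000101
Gen 6 (rule 101): 10000010110111
Gen 7 (rule 169): 00111001101110
Gen 8 (rule 137): 10110001001100
Gen 9 (rule 102): 11010011010100
Gen 10 (rule 101): 01110001111101
Gen 11 (rule 169): 01100101111010
Gen 12 (rule 137): 01000001110000
Gen 13 (rule 102): 11000010010000
Gen 14 (rule 101): 01011010010111

Answer: none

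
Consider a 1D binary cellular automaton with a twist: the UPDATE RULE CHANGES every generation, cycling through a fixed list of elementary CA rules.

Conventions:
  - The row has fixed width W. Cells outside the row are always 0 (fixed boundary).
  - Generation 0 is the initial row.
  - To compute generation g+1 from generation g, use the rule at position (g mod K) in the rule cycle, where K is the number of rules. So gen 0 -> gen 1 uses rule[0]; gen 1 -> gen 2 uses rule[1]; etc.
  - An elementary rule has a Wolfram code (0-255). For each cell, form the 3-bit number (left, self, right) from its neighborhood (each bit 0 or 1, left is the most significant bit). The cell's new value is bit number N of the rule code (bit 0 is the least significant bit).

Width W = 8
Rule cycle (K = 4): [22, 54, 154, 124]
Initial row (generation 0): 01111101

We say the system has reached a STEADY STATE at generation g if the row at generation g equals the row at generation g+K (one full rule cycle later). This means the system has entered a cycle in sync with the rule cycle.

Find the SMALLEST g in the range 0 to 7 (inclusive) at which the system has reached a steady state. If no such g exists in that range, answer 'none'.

Gen 0: 01111101
Gen 1 (rule 22): 10000001
Gen 2 (rule 54): 11000011
Gen 3 (rule 154): 10100110
Gen 4 (rule 124): 11110111
Gen 5 (rule 22): 00000000
Gen 6 (rule 54): 00000000
Gen 7 (rule 154): 00000000
Gen 8 (rule 124): 00000000
Gen 9 (rule 22): 00000000
Gen 10 (rule 54): 00000000
Gen 11 (rule 154): 00000000

Answer: 5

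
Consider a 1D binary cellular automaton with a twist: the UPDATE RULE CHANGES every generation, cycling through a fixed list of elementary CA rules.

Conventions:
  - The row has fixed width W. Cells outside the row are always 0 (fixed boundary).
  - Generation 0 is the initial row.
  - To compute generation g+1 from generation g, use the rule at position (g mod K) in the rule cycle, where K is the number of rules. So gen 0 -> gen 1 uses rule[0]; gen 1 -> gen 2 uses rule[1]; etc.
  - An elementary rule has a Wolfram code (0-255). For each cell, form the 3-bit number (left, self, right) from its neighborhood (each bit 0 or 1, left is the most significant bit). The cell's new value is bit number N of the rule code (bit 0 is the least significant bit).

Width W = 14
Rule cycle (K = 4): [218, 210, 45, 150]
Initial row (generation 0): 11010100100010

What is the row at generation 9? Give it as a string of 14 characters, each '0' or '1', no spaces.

Answer: 11111110001110

Derivation:
Gen 0: 11010100100010
Gen 1 (rule 218): 11000011010101
Gen 2 (rule 210): 01100101000000
Gen 3 (rule 45): 01000111011111
Gen 4 (rule 150): 11101010001110
Gen 5 (rule 218): 11100001011111
Gen 6 (rule 210): 01110010001111
Gen 7 (rule 45): 01000010101000
Gen 8 (rule 150): 11100110101100
Gen 9 (rule 218): 11111110001110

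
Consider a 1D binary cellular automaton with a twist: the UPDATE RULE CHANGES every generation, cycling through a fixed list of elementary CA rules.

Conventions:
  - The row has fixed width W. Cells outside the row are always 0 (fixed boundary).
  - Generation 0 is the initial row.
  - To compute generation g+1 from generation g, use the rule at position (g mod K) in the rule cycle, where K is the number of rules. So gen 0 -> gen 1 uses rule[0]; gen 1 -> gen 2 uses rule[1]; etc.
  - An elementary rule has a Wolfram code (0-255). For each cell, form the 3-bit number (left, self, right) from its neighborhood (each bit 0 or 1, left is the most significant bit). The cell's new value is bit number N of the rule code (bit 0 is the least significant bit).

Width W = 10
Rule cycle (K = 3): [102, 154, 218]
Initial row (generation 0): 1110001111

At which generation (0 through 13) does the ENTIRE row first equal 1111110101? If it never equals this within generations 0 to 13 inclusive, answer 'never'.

Answer: never

Derivation:
Gen 0: 1110001111
Gen 1 (rule 102): 0010010001
Gen 2 (rule 154): 0101101010
Gen 3 (rule 218): 1001100001
Gen 4 (rule 102): 1010100011
Gen 5 (rule 154): 0000010110
Gen 6 (rule 218): 0000100111
Gen 7 (rule 102): 0001101001
Gen 8 (rule 154): 0011000110
Gen 9 (rule 218): 0111101111
Gen 10 (rule 102): 1000110001
Gen 11 (rule 154): 0101101010
Gen 12 (rule 218): 1001100001
Gen 13 (rule 102): 1010100011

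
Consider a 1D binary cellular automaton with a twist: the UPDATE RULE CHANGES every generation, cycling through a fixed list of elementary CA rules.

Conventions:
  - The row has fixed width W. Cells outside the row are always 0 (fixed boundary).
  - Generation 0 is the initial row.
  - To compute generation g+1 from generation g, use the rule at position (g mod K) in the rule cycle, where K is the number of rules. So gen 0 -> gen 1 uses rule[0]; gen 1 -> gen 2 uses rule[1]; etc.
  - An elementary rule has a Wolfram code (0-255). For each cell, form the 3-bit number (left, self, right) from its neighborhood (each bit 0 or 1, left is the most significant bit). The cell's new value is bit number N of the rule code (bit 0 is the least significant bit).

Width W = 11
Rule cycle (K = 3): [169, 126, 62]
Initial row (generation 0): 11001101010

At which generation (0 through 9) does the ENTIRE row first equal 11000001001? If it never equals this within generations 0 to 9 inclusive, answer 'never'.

Answer: never

Derivation:
Gen 0: 11001101010
Gen 1 (rule 169): 10001010100
Gen 2 (rule 126): 11011111110
Gen 3 (rule 62): 10110000001
Gen 4 (rule 169): 01100111100
Gen 5 (rule 126): 11111100110
Gen 6 (rule 62): 10000011101
Gen 7 (rule 169): 00111011010
Gen 8 (rule 126): 01101111111
Gen 9 (rule 62): 11011000000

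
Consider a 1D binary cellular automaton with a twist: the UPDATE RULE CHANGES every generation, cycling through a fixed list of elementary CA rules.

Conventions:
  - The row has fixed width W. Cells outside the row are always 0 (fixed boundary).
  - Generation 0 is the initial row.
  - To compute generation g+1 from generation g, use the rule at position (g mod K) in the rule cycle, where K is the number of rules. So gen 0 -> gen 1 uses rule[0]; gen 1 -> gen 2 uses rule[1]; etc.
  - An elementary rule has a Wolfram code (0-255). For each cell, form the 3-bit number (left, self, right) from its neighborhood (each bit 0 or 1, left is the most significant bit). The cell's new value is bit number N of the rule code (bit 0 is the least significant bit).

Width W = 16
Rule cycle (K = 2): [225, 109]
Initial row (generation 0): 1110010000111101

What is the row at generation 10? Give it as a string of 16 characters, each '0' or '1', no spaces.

Gen 0: 1110010000111101
Gen 1 (rule 225): 0110000110011110
Gen 2 (rule 109): 0110110110010010
Gen 3 (rule 225): 0011011010000000
Gen 4 (rule 109): 1011111110111111
Gen 5 (rule 225): 0101111111011111
Gen 6 (rule 109): 0111000001110001
Gen 7 (rule 225): 0011011100110100
Gen 8 (rule 109): 1011110100111101
Gen 9 (rule 225): 0101111000011110
Gen 10 (rule 109): 0111001011010010

Answer: 0111001011010010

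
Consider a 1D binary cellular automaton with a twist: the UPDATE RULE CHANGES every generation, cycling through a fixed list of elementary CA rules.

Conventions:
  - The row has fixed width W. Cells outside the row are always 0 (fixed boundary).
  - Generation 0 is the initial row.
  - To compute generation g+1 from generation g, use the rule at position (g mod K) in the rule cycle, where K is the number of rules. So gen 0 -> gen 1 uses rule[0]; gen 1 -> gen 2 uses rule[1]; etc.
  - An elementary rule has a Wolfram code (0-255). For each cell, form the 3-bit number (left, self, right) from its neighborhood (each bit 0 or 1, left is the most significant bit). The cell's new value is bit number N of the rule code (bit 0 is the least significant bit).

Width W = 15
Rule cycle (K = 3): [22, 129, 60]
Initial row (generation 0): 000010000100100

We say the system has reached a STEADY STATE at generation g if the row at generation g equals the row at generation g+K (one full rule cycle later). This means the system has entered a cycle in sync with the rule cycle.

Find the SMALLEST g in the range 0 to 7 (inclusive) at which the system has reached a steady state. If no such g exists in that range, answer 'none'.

Answer: none

Derivation:
Gen 0: 000010000100100
Gen 1 (rule 22): 000111001111110
Gen 2 (rule 129): 110010000111100
Gen 3 (rule 60): 101011000100010
Gen 4 (rule 22): 101000101110111
Gen 5 (rule 129): 000010000100010
Gen 6 (rule 60): 000011000110011
Gen 7 (rule 22): 000100101001100
Gen 8 (rule 129): 110000000000001
Gen 9 (rule 60): 101000000000001
Gen 10 (rule 22): 101100000000011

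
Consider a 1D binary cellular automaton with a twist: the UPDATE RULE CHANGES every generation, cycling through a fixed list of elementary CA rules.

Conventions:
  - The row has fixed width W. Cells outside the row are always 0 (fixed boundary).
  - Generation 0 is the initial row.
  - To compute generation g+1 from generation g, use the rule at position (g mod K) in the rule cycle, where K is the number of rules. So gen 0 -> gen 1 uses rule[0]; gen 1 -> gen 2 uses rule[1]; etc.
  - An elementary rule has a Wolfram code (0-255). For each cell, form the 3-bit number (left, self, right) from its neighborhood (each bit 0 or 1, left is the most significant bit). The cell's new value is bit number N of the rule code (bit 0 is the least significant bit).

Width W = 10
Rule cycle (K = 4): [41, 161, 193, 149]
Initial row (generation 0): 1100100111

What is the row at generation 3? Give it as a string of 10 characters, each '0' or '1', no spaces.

Gen 0: 1100100111
Gen 1 (rule 41): 1000000100
Gen 2 (rule 161): 0011110001
Gen 3 (rule 193): 1001110100

Answer: 1001110100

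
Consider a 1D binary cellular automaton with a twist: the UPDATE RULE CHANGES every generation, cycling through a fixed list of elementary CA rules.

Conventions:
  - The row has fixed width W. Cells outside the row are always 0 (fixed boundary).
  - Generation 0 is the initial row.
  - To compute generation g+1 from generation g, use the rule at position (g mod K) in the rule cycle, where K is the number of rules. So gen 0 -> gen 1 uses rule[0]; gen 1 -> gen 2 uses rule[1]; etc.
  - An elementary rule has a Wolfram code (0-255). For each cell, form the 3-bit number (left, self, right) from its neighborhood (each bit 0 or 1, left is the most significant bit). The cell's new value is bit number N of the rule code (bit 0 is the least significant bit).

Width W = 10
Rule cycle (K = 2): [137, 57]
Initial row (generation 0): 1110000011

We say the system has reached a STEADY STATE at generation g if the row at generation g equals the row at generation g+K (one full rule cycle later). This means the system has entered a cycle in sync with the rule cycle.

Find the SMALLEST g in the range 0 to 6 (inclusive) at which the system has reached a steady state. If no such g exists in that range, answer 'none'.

Gen 0: 1110000011
Gen 1 (rule 137): 1100111010
Gen 2 (rule 57): 1010100101
Gen 3 (rule 137): 0000000000
Gen 4 (rule 57): 1111111111
Gen 5 (rule 137): 1111111110
Gen 6 (rule 57): 1000000001
Gen 7 (rule 137): 0011111100
Gen 8 (rule 57): 1010000011

Answer: none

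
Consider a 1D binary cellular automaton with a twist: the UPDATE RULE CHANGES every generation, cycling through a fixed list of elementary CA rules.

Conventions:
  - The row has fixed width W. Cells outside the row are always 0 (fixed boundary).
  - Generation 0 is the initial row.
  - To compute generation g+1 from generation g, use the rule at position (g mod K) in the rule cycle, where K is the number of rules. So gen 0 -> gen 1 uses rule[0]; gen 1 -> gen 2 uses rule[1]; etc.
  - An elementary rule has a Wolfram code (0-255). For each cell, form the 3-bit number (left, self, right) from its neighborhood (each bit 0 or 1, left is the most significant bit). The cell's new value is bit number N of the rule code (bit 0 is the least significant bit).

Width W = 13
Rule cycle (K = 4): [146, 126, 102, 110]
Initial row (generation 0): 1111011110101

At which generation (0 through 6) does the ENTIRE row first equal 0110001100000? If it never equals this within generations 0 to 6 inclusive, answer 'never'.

Answer: 1

Derivation:
Gen 0: 1111011110101
Gen 1 (rule 146): 0110001100000
Gen 2 (rule 126): 1111011110000
Gen 3 (rule 102): 0001100010000
Gen 4 (rule 110): 0011100110000
Gen 5 (rule 146): 0101011001000
Gen 6 (rule 126): 1111111111100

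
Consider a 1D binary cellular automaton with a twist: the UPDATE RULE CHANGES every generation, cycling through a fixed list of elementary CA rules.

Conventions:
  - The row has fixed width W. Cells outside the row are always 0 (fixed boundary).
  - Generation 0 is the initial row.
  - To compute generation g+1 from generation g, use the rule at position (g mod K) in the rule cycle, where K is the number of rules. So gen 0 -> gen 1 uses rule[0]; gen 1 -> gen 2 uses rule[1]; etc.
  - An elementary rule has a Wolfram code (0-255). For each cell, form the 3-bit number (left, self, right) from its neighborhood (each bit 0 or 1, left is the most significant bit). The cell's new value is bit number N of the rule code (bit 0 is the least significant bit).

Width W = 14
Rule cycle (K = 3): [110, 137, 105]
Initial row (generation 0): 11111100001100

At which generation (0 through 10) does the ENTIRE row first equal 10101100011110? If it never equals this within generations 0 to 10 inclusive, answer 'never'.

Answer: never

Derivation:
Gen 0: 11111100001100
Gen 1 (rule 110): 10000100011100
Gen 2 (rule 137): 00110001011001
Gen 3 (rule 105): 10110100111000
Gen 4 (rule 110): 11111101101000
Gen 5 (rule 137): 11111001000011
Gen 6 (rule 105): 10001000011011
Gen 7 (rule 110): 10011000111111
Gen 8 (rule 137): 00010010111110
Gen 9 (rule 105): 11000001100010
Gen 10 (rule 110): 11000011100110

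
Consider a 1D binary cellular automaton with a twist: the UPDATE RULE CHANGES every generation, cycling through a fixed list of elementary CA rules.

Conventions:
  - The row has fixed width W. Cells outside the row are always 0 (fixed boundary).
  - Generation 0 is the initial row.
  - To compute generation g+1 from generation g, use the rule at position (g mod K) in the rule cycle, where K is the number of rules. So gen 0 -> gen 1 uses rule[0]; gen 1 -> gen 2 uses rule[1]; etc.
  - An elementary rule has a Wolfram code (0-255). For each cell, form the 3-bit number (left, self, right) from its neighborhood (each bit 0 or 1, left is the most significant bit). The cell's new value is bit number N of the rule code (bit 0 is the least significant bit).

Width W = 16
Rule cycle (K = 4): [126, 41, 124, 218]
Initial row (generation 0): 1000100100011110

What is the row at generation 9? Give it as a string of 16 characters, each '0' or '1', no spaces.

Answer: 1100000111110001

Derivation:
Gen 0: 1000100100011110
Gen 1 (rule 126): 1101111110110011
Gen 2 (rule 41): 1011000001100010
Gen 3 (rule 124): 1111100001110011
Gen 4 (rule 218): 1111110011111111
Gen 5 (rule 126): 1000011110000001
Gen 6 (rule 41): 0011010000111100
Gen 7 (rule 124): 0011111000100110
Gen 8 (rule 218): 0111111101011111
Gen 9 (rule 126): 1100000111110001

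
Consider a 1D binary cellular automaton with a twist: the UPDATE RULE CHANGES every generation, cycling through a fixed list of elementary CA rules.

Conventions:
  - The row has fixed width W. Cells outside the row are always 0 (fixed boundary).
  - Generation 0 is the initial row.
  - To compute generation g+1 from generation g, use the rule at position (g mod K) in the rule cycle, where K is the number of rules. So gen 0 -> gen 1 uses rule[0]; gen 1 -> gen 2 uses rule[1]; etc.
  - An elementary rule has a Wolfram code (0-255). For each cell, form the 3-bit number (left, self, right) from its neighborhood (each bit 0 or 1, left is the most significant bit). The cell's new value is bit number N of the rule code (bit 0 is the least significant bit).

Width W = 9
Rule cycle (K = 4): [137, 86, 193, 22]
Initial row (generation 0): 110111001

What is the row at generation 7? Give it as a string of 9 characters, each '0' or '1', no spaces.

Answer: 100001100

Derivation:
Gen 0: 110111001
Gen 1 (rule 137): 100110000
Gen 2 (rule 86): 111011000
Gen 3 (rule 193): 011001011
Gen 4 (rule 22): 100111000
Gen 5 (rule 137): 000110011
Gen 6 (rule 86): 001011101
Gen 7 (rule 193): 100001100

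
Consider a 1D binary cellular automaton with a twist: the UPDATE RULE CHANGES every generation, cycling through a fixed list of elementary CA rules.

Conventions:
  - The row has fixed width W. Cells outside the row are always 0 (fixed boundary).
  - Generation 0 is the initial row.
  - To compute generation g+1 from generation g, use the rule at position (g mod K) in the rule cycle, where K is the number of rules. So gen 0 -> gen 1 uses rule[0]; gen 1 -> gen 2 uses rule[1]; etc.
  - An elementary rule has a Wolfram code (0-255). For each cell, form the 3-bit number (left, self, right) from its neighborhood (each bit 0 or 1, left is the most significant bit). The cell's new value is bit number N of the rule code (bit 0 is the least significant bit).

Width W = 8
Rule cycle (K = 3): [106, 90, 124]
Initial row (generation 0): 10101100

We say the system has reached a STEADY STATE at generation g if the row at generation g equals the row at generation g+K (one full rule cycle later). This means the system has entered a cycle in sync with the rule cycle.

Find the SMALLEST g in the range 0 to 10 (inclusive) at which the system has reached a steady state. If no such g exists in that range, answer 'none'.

Gen 0: 10101100
Gen 1 (rule 106): 01011100
Gen 2 (rule 90): 10010110
Gen 3 (rule 124): 11011111
Gen 4 (rule 106): 11110001
Gen 5 (rule 90): 10011010
Gen 6 (rule 124): 11011111
Gen 7 (rule 106): 11110001
Gen 8 (rule 90): 10011010
Gen 9 (rule 124): 11011111
Gen 10 (rule 106): 11110001
Gen 11 (rule 90): 10011010
Gen 12 (rule 124): 11011111
Gen 13 (rule 106): 11110001

Answer: 3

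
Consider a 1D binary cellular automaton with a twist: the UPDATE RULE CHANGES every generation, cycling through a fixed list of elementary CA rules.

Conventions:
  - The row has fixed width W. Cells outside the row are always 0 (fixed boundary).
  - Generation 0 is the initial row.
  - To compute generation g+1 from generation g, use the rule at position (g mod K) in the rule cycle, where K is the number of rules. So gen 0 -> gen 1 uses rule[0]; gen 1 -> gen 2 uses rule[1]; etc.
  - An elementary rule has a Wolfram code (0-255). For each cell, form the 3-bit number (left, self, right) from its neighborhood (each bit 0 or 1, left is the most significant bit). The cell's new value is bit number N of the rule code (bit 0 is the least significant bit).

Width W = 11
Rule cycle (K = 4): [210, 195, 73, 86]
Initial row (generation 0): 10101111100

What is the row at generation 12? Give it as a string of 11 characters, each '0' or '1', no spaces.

Answer: 11001100110

Derivation:
Gen 0: 10101111100
Gen 1 (rule 210): 00000111110
Gen 2 (rule 195): 11111011110
Gen 3 (rule 73): 10001010010
Gen 4 (rule 86): 11011011111
Gen 5 (rule 210): 01001001111
Gen 6 (rule 195): 10010010111
Gen 7 (rule 73): 00000000101
Gen 8 (rule 86): 00000001101
Gen 9 (rule 210): 00000010100
Gen 10 (rule 195): 11111100001
Gen 11 (rule 73): 10000101100
Gen 12 (rule 86): 11001100110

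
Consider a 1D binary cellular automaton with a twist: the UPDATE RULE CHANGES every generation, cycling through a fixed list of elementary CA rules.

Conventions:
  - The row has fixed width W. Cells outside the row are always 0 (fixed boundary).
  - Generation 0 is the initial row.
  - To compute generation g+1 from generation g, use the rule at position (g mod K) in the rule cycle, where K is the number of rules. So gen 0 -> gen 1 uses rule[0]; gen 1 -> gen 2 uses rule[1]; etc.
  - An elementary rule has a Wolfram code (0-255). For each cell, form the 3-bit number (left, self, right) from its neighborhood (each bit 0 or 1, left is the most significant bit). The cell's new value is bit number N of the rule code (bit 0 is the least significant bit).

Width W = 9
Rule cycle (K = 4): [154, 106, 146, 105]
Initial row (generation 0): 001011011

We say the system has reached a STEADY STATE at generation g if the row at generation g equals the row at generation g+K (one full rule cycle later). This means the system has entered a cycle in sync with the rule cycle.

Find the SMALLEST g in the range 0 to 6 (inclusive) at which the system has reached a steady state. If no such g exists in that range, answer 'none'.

Gen 0: 001011011
Gen 1 (rule 154): 010010010
Gen 2 (rule 106): 100100100
Gen 3 (rule 146): 011011010
Gen 4 (rule 105): 011111100
Gen 5 (rule 154): 111111010
Gen 6 (rule 106): 100001100
Gen 7 (rule 146): 010010010
Gen 8 (rule 105): 000000000
Gen 9 (rule 154): 000000000
Gen 10 (rule 106): 000000000

Answer: none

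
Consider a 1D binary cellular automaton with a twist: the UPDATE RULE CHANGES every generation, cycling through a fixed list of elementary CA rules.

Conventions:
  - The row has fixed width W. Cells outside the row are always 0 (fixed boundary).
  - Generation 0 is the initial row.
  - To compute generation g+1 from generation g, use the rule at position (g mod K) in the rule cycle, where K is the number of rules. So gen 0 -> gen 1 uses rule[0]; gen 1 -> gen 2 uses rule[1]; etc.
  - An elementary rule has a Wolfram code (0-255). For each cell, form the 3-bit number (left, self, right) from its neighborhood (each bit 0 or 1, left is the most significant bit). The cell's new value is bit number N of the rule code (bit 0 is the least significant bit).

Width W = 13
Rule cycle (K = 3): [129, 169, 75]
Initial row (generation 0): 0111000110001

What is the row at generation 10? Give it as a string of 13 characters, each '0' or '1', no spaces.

Gen 0: 0111000110001
Gen 1 (rule 129): 0010010000100
Gen 2 (rule 169): 1000000110001
Gen 3 (rule 75): 0011111110110
Gen 4 (rule 129): 1001111100000
Gen 5 (rule 169): 0001111001111
Gen 6 (rule 75): 1111001011001
Gen 7 (rule 129): 0110000000000
Gen 8 (rule 169): 0100111111111
Gen 9 (rule 75): 1001100000001
Gen 10 (rule 129): 0000001111100

Answer: 0000001111100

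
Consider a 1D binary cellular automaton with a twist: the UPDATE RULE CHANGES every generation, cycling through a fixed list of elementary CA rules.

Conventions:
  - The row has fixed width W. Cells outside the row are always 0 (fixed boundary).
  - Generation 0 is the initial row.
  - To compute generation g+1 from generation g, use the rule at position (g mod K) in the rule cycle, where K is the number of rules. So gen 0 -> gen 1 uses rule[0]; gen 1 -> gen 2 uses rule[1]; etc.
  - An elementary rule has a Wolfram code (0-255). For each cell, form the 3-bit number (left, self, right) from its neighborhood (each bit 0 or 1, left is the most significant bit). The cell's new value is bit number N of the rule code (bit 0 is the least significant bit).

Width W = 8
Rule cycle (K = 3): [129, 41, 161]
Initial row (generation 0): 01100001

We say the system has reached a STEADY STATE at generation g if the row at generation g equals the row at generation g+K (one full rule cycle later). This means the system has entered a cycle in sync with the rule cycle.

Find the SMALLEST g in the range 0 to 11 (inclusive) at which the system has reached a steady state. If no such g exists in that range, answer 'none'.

Answer: none

Derivation:
Gen 0: 01100001
Gen 1 (rule 129): 00001100
Gen 2 (rule 41): 11101001
Gen 3 (rule 161): 01010000
Gen 4 (rule 129): 00000111
Gen 5 (rule 41): 11110100
Gen 6 (rule 161): 01101001
Gen 7 (rule 129): 00000000
Gen 8 (rule 41): 11111111
Gen 9 (rule 161): 01111110
Gen 10 (rule 129): 00111100
Gen 11 (rule 41): 10100001
Gen 12 (rule 161): 01001100
Gen 13 (rule 129): 00000001
Gen 14 (rule 41): 11111100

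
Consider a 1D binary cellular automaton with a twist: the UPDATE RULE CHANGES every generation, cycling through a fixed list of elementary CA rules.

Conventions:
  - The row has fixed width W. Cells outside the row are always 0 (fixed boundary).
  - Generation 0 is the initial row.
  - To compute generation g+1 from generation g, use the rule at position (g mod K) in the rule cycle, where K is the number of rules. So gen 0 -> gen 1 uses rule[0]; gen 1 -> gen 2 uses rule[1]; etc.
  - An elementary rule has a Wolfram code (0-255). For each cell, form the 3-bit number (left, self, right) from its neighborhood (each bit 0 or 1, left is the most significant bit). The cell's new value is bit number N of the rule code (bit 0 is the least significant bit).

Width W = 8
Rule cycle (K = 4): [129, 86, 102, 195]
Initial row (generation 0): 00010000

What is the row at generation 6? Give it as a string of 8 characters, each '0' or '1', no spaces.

Answer: 01100000

Derivation:
Gen 0: 00010000
Gen 1 (rule 129): 11000111
Gen 2 (rule 86): 01101001
Gen 3 (rule 102): 10111011
Gen 4 (rule 195): 00011001
Gen 5 (rule 129): 11000000
Gen 6 (rule 86): 01100000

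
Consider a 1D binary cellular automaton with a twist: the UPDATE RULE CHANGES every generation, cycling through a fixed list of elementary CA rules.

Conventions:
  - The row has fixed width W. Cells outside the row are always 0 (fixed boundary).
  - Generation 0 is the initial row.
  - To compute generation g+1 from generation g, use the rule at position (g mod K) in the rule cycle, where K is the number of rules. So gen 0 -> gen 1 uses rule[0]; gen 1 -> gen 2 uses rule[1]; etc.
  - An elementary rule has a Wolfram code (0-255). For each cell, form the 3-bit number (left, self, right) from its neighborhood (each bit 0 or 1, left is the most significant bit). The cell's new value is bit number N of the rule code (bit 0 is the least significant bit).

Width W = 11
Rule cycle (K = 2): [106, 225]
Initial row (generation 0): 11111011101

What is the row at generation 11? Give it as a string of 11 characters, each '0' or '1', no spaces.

Answer: 10100111000

Derivation:
Gen 0: 11111011101
Gen 1 (rule 106): 10001110110
Gen 2 (rule 225): 00100111010
Gen 3 (rule 106): 01001101100
Gen 4 (rule 225): 00000110101
Gen 5 (rule 106): 00001111010
Gen 6 (rule 225): 11100111100
Gen 7 (rule 106): 10101100100
Gen 8 (rule 225): 01010100001
Gen 9 (rule 106): 10101000010
Gen 10 (rule 225): 01010011000
Gen 11 (rule 106): 10100111000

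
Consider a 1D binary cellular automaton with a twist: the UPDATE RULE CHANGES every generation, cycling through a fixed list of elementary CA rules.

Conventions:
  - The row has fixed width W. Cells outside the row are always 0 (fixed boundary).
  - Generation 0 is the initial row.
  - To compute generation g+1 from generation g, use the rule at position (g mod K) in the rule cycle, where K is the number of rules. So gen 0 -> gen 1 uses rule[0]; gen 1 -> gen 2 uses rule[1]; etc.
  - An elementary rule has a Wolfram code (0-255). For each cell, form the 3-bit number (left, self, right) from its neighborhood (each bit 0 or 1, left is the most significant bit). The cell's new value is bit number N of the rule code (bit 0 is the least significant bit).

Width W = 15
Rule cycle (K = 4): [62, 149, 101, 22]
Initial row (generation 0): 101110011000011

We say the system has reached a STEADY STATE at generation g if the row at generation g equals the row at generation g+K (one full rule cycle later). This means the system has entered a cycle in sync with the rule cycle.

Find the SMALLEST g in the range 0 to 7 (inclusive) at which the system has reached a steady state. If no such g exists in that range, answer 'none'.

Gen 0: 101110011000011
Gen 1 (rule 62): 111001110100110
Gen 2 (rule 149): 010100100110001
Gen 3 (rule 101): 011100100010101
Gen 4 (rule 22): 100011110110101
Gen 5 (rule 62): 110110001101111
Gen 6 (rule 149): 000001100000110
Gen 7 (rule 101): 111100101110010
Gen 8 (rule 22): 000011100001111
Gen 9 (rule 62): 000110010011000
Gen 10 (rule 149): 110001011000111
Gen 11 (rule 101): 010101101010001

Answer: none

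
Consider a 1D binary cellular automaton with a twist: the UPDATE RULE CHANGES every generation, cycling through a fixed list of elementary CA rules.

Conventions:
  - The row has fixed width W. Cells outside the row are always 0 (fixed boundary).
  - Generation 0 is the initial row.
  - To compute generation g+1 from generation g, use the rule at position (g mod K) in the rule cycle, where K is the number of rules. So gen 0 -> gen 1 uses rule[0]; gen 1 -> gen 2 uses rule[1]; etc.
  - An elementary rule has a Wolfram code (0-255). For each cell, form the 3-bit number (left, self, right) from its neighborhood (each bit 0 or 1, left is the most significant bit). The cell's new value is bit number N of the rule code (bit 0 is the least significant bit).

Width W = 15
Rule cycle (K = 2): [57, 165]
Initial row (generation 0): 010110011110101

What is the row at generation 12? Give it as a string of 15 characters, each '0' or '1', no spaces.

Gen 0: 010110011110101
Gen 1 (rule 57): 001101010001010
Gen 2 (rule 165): 100011110101110
Gen 3 (rule 57): 011010001011001
Gen 4 (rule 165): 000110101100001
Gen 5 (rule 57): 110101011011100
Gen 6 (rule 165): 001111100101001
Gen 7 (rule 57): 101000010010100
Gen 8 (rule 165): 111011010011101
Gen 9 (rule 57): 100110101010010
Gen 10 (rule 165): 100001111110010
Gen 11 (rule 57): 011101000001001
Gen 12 (rule 165): 001011011101001

Answer: 001011011101001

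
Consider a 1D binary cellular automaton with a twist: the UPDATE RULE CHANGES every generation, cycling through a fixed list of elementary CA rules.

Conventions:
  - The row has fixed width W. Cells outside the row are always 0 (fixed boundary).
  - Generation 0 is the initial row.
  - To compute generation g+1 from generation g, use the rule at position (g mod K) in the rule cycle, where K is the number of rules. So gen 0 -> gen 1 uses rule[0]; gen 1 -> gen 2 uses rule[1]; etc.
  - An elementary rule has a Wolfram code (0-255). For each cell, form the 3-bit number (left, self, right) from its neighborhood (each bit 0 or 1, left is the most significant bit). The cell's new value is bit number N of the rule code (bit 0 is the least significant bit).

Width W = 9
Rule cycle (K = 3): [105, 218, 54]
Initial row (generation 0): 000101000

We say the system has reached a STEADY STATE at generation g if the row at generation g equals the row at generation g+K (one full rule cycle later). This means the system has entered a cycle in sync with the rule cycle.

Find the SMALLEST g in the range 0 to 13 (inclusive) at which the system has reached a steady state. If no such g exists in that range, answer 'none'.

Answer: 2

Derivation:
Gen 0: 000101000
Gen 1 (rule 105): 110010011
Gen 2 (rule 218): 111101111
Gen 3 (rule 54): 000010000
Gen 4 (rule 105): 111000111
Gen 5 (rule 218): 111101111
Gen 6 (rule 54): 000010000
Gen 7 (rule 105): 111000111
Gen 8 (rule 218): 111101111
Gen 9 (rule 54): 000010000
Gen 10 (rule 105): 111000111
Gen 11 (rule 218): 111101111
Gen 12 (rule 54): 000010000
Gen 13 (rule 105): 111000111
Gen 14 (rule 218): 111101111
Gen 15 (rule 54): 000010000
Gen 16 (rule 105): 111000111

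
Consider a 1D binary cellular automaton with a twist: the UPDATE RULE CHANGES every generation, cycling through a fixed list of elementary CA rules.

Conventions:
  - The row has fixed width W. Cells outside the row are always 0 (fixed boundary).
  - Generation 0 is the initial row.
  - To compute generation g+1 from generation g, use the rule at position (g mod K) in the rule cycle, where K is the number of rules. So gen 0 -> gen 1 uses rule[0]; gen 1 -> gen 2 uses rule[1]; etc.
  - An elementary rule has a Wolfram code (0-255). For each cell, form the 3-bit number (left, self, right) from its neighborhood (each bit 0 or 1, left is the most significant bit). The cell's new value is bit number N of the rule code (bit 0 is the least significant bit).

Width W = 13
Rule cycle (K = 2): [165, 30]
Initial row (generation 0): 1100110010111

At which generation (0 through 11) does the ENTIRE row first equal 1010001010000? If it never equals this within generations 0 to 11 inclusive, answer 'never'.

Gen 0: 1100110010111
Gen 1 (rule 165): 0000000011010
Gen 2 (rule 30): 0000000110011
Gen 3 (rule 165): 1111110000000
Gen 4 (rule 30): 1000001000000
Gen 5 (rule 165): 1011101011111
Gen 6 (rule 30): 1010001010000
Gen 7 (rule 165): 1110101110111
Gen 8 (rule 30): 1000101000100
Gen 9 (rule 165): 1010111010101
Gen 10 (rule 30): 1010100010101
Gen 11 (rule 165): 1111101011111

Answer: 6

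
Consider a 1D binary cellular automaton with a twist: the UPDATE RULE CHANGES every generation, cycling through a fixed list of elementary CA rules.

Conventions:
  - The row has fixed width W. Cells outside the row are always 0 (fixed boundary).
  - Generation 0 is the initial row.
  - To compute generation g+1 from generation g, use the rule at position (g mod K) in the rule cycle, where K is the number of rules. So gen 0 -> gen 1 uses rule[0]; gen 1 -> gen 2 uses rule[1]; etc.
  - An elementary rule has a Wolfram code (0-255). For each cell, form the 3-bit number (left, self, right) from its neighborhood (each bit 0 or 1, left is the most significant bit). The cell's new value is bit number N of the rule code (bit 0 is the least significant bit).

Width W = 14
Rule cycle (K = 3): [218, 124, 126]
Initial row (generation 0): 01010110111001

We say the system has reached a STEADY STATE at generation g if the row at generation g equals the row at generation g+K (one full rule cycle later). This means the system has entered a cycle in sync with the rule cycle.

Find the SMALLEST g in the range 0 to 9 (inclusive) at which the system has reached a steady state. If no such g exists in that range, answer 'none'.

Gen 0: 01010110111001
Gen 1 (rule 218): 10000110111110
Gen 2 (rule 124): 11000111100011
Gen 3 (rule 126): 11101100110111
Gen 4 (rule 218): 11101111110111
Gen 5 (rule 124): 10111000011101
Gen 6 (rule 126): 11101100110111
Gen 7 (rule 218): 11101111110111
Gen 8 (rule 124): 10111000011101
Gen 9 (rule 126): 11101100110111
Gen 10 (rule 218): 11101111110111
Gen 11 (rule 124): 10111000011101
Gen 12 (rule 126): 11101100110111

Answer: 3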